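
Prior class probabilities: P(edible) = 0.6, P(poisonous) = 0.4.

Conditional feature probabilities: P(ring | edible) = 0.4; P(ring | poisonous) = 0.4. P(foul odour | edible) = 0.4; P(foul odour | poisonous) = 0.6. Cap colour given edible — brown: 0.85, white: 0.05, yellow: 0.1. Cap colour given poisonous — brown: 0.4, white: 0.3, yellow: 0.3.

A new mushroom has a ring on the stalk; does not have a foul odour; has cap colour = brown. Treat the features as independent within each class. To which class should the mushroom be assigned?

edible: 0.6 × 0.4 × (1−0.4) × 0.85 = 0.1224
poisonous: 0.4 × 0.4 × (1−0.6) × 0.4 = 0.0256
Highest score → edible.

edible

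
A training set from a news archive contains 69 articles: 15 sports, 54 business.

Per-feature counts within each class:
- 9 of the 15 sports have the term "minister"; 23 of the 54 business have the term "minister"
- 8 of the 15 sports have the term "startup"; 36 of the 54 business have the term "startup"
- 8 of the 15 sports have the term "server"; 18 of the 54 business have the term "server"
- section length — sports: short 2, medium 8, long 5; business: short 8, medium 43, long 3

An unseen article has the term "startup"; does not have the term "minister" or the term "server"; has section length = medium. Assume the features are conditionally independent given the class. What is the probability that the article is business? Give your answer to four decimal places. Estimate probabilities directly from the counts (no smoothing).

sports: (15/69) × (6/15) × (8/15) × (7/15) × (8/15) ≈ 0.0115427
business: (54/69) × (31/54) × (36/54) × (36/54) × (43/54) ≈ 0.159003
P(business | x) = 0.159003 / 0.1705457 ≈ 0.9323

0.9323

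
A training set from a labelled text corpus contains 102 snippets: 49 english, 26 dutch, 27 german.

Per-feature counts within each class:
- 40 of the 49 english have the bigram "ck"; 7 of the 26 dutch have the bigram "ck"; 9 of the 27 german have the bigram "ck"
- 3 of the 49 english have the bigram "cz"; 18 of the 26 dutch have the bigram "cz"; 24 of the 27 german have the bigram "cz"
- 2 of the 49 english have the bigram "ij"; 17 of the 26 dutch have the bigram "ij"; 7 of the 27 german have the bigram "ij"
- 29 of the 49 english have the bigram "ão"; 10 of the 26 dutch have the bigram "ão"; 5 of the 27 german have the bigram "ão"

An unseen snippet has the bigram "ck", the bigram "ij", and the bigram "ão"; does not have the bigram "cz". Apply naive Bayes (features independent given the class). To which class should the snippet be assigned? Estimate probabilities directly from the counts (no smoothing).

english

english: (49/102) × (40/49) × (46/49) × (2/49) × (29/49) ≈ 0.00889319
dutch: (26/102) × (7/26) × (8/26) × (17/26) × (10/26) ≈ 0.00531027
german: (27/102) × (9/27) × (3/27) × (7/27) × (5/27) ≈ 0.000470696
Highest score → english.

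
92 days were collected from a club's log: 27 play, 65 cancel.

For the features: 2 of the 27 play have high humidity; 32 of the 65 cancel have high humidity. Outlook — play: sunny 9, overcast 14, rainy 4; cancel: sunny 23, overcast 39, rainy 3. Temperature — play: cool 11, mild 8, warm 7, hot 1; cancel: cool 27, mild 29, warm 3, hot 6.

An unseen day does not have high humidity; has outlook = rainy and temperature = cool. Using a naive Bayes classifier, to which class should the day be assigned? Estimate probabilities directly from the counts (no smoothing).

play: (27/92) × (25/27) × (4/27) × (11/27) ≈ 0.0164013
cancel: (65/92) × (33/65) × (3/65) × (27/65) ≈ 0.00687677
Highest score → play.

play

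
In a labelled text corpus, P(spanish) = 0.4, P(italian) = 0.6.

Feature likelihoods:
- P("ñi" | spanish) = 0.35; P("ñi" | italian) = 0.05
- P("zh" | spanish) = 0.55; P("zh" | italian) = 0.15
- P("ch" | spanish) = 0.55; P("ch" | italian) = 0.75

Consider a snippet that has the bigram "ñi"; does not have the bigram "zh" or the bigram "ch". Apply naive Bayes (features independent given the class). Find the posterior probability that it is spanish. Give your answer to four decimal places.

0.8164

spanish: 0.4 × 0.35 × (1−0.55) × (1−0.55) = 0.02835
italian: 0.6 × 0.05 × (1−0.15) × (1−0.75) = 0.006375
P(spanish | x) = 0.02835 / 0.034725 ≈ 0.8164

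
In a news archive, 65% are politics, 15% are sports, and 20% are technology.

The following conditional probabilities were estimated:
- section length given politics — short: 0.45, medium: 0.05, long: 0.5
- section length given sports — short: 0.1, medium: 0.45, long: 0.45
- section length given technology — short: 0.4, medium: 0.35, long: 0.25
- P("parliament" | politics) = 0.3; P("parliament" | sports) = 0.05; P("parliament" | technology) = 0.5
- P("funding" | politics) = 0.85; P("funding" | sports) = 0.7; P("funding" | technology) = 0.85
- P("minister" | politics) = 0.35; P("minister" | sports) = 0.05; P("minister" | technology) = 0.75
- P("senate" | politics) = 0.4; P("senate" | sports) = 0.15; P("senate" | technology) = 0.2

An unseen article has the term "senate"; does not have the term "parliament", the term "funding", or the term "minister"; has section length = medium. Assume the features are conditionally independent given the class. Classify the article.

politics: 0.65 × 0.05 × (1−0.3) × (1−0.85) × (1−0.35) × 0.4 = 0.00088725
sports: 0.15 × 0.45 × (1−0.05) × (1−0.7) × (1−0.05) × 0.15 = 0.00274134375
technology: 0.2 × 0.35 × (1−0.5) × (1−0.85) × (1−0.75) × 0.2 = 0.0002625
Highest score → sports.

sports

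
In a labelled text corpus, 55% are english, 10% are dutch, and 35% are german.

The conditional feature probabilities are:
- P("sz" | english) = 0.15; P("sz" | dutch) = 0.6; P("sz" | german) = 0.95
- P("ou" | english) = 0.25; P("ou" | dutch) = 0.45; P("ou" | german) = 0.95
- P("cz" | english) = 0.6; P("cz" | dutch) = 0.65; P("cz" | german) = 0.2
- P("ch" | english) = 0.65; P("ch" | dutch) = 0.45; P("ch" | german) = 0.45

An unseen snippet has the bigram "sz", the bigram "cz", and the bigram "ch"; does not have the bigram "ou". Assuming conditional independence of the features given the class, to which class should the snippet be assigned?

english

english: 0.55 × 0.15 × (1−0.25) × 0.6 × 0.65 = 0.02413125
dutch: 0.1 × 0.6 × (1−0.45) × 0.65 × 0.45 = 0.0096525
german: 0.35 × 0.95 × (1−0.95) × 0.2 × 0.45 = 0.00149625
Highest score → english.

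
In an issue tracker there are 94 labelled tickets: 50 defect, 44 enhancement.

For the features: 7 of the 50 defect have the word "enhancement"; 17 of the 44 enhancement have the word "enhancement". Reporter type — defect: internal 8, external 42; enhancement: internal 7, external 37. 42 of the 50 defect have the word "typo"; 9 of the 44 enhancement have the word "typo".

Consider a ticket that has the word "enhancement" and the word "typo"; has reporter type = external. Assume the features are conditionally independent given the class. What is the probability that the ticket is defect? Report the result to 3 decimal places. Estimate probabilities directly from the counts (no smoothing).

defect: (50/94) × (7/50) × (42/50) × (42/50) ≈ 0.0525447
enhancement: (44/94) × (17/44) × (37/44) × (9/44) ≈ 0.0311071
P(defect | x) = 0.0525447 / 0.0836518 ≈ 0.628

0.628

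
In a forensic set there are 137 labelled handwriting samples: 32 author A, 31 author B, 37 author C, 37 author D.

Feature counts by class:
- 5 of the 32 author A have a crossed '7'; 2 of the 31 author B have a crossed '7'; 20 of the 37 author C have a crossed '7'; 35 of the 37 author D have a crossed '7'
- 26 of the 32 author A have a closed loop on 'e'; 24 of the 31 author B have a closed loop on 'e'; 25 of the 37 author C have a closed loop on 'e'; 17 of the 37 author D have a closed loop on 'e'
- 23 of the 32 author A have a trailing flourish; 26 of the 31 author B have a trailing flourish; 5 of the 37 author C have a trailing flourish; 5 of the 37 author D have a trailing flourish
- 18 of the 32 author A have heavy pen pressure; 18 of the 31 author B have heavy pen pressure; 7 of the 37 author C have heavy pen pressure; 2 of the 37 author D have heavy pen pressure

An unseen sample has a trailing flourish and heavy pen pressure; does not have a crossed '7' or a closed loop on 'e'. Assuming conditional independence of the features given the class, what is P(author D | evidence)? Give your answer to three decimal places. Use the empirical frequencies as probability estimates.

author A: (32/137) × (27/32) × (6/32) × (23/32) × (18/32) ≈ 0.0149398
author B: (31/137) × (29/31) × (7/31) × (26/31) × (18/31) ≈ 0.0232775
author C: (37/137) × (17/37) × (12/37) × (5/37) × (7/37) ≈ 0.0010289
author D: (37/137) × (2/37) × (20/37) × (5/37) × (2/37) ≈ 0.0000576414
P(author D | x) = 0.0000576414 / 0.0393038414 ≈ 0.001

0.001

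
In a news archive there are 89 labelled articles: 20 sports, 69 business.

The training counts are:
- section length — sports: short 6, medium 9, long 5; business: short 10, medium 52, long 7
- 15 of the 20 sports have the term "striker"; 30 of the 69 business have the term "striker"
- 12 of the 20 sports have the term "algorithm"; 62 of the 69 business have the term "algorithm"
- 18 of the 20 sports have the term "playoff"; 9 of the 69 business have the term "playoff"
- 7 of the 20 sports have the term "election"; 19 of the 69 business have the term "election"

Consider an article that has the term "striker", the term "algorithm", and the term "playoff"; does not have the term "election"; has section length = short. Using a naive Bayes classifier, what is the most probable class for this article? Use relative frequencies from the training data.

sports: (20/89) × (6/20) × (15/20) × (12/20) × (18/20) × (13/20) ≈ 0.0177472
business: (69/89) × (10/69) × (30/69) × (62/69) × (9/69) × (50/69) ≈ 0.00414896
Highest score → sports.

sports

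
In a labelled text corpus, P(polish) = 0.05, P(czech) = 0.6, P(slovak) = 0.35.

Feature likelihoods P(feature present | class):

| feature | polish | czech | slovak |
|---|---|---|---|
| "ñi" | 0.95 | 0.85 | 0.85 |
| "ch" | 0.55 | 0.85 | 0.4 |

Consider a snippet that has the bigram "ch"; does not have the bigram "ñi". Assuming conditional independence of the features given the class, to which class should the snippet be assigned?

czech

polish: 0.05 × (1−0.95) × 0.55 = 0.001375
czech: 0.6 × (1−0.85) × 0.85 = 0.0765
slovak: 0.35 × (1−0.85) × 0.4 = 0.021
Highest score → czech.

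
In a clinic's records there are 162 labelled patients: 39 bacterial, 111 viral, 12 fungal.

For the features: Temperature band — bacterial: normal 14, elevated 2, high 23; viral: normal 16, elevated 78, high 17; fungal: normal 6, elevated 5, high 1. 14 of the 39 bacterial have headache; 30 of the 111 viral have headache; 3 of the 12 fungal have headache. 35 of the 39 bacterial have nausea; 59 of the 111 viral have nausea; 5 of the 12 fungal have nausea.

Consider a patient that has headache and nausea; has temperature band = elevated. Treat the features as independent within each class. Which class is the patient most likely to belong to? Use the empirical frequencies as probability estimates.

bacterial: (39/162) × (2/39) × (14/39) × (35/39) ≈ 0.00397724
viral: (111/162) × (78/111) × (30/111) × (59/111) ≈ 0.0691683
fungal: (12/162) × (5/12) × (3/12) × (5/12) ≈ 0.00321502
Highest score → viral.

viral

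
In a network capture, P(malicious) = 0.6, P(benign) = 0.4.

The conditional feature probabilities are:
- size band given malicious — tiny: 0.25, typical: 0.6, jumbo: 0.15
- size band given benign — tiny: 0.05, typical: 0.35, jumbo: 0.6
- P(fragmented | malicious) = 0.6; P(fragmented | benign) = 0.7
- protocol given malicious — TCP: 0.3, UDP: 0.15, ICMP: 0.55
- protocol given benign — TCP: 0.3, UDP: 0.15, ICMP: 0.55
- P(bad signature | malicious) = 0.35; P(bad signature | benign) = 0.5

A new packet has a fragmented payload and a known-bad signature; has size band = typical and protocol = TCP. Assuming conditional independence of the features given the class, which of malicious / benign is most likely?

malicious

malicious: 0.6 × 0.6 × 0.6 × 0.3 × 0.35 = 0.02268
benign: 0.4 × 0.35 × 0.7 × 0.3 × 0.5 = 0.0147
Highest score → malicious.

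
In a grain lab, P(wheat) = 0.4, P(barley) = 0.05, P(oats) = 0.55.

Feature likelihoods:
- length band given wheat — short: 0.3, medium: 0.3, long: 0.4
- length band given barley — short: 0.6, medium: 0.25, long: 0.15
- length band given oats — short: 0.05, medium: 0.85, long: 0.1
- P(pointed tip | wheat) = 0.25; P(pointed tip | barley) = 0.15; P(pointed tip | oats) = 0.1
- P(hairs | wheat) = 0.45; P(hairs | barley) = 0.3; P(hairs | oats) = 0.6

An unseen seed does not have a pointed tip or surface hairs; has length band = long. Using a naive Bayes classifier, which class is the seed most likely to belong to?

wheat

wheat: 0.4 × 0.4 × (1−0.25) × (1−0.45) = 0.066
barley: 0.05 × 0.15 × (1−0.15) × (1−0.3) = 0.0044625
oats: 0.55 × 0.1 × (1−0.1) × (1−0.6) = 0.0198
Highest score → wheat.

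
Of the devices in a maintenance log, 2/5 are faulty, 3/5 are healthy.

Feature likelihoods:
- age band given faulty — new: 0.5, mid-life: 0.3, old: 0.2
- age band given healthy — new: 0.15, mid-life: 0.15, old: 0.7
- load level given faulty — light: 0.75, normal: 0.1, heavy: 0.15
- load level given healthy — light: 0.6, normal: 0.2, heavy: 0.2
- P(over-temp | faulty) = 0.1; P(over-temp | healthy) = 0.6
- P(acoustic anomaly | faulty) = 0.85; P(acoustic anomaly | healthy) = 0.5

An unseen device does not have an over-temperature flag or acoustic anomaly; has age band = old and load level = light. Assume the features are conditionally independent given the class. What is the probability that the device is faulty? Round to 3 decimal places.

faulty: 0.4 × 0.2 × 0.75 × (1−0.1) × (1−0.85) = 0.0081
healthy: 0.6 × 0.7 × 0.6 × (1−0.6) × (1−0.5) = 0.0504
P(faulty | x) = 0.0081 / 0.0585 ≈ 0.138

0.138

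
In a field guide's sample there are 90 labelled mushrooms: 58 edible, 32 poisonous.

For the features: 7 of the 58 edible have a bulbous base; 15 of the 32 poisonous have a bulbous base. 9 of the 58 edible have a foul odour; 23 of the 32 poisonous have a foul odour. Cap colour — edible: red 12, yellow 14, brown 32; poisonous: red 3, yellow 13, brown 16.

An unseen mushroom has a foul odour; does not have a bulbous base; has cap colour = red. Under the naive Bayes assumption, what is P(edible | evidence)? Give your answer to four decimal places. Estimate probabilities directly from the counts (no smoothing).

0.5884

edible: (58/90) × (51/58) × (9/58) × (12/58) ≈ 0.0181926
poisonous: (32/90) × (17/32) × (23/32) × (3/32) ≈ 0.0127279
P(edible | x) = 0.0181926 / 0.0309205 ≈ 0.5884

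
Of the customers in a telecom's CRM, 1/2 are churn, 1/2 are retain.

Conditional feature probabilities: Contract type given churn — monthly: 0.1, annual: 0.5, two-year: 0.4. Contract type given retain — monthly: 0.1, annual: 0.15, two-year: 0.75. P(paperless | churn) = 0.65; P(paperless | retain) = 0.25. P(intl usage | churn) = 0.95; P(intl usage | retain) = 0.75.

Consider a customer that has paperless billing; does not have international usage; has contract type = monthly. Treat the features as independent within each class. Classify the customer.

retain

churn: 0.5 × 0.1 × 0.65 × (1−0.95) = 0.001625
retain: 0.5 × 0.1 × 0.25 × (1−0.75) = 0.003125
Highest score → retain.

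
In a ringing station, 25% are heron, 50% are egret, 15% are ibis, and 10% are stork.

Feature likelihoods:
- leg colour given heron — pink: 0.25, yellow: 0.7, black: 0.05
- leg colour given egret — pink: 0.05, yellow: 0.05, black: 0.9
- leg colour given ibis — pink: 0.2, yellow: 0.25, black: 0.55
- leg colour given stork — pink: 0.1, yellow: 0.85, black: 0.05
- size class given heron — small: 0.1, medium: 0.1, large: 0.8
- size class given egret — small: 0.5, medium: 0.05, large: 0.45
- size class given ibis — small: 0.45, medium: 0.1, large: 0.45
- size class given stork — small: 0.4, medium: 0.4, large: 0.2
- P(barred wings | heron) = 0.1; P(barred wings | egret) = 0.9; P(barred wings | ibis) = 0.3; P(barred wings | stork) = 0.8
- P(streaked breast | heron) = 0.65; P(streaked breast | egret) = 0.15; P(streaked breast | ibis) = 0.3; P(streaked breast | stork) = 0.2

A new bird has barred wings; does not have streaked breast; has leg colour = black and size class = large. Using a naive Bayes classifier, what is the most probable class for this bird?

heron: 0.25 × 0.05 × 0.8 × 0.1 × (1−0.65) = 0.00035
egret: 0.5 × 0.9 × 0.45 × 0.9 × (1−0.15) = 0.1549125
ibis: 0.15 × 0.55 × 0.45 × 0.3 × (1−0.3) = 0.00779625
stork: 0.1 × 0.05 × 0.2 × 0.8 × (1−0.2) = 0.00064
Highest score → egret.

egret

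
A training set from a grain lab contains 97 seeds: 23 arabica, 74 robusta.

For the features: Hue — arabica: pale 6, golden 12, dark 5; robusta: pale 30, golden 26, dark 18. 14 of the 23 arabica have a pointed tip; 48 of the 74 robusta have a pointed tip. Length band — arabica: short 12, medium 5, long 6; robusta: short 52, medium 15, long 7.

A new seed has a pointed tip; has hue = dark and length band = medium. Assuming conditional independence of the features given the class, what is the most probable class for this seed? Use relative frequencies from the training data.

arabica: (23/97) × (5/23) × (14/23) × (5/23) ≈ 0.00682088
robusta: (74/97) × (18/74) × (48/74) × (15/74) ≈ 0.0243989
Highest score → robusta.

robusta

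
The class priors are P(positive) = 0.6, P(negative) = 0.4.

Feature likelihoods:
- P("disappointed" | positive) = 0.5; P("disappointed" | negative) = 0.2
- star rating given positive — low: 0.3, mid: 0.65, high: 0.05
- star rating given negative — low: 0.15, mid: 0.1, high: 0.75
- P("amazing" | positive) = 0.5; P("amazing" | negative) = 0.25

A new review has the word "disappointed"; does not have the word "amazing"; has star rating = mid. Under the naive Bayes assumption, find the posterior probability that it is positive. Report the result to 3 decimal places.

positive: 0.6 × 0.5 × 0.65 × (1−0.5) = 0.0975
negative: 0.4 × 0.2 × 0.1 × (1−0.25) = 0.006
P(positive | x) = 0.0975 / 0.1035 ≈ 0.942

0.942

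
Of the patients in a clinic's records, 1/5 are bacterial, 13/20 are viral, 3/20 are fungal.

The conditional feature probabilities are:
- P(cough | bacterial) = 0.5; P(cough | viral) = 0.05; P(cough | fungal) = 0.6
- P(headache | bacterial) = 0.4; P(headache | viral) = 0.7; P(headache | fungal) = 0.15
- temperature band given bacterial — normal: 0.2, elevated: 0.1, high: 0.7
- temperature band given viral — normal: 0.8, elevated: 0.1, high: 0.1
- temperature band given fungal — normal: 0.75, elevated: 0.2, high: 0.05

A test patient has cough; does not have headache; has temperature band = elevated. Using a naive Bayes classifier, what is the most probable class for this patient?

fungal

bacterial: 0.2 × 0.5 × (1−0.4) × 0.1 = 0.006
viral: 0.65 × 0.05 × (1−0.7) × 0.1 = 0.000975
fungal: 0.15 × 0.6 × (1−0.15) × 0.2 = 0.0153
Highest score → fungal.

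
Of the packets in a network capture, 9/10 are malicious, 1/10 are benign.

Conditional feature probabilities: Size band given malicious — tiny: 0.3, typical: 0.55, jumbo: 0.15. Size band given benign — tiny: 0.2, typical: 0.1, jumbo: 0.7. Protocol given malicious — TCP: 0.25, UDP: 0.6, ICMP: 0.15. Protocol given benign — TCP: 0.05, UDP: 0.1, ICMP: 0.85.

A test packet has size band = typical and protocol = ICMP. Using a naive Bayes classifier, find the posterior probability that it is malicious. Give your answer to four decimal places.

malicious: 0.9 × 0.55 × 0.15 = 0.07425
benign: 0.1 × 0.1 × 0.85 = 0.0085
P(malicious | x) = 0.07425 / 0.08275 ≈ 0.8973

0.8973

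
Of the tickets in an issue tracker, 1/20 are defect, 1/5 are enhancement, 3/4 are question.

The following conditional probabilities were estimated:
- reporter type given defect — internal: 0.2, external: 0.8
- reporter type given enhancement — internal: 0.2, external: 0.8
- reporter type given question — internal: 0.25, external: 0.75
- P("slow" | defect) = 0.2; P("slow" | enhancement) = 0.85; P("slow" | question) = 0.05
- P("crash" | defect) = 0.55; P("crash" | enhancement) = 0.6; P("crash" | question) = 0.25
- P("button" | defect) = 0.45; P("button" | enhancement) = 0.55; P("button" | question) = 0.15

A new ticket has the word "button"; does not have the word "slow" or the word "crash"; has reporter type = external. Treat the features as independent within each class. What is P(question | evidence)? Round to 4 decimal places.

defect: 0.05 × 0.8 × (1−0.2) × (1−0.55) × 0.45 = 0.00648
enhancement: 0.2 × 0.8 × (1−0.85) × (1−0.6) × 0.55 = 0.00528
question: 0.75 × 0.75 × (1−0.05) × (1−0.25) × 0.15 = 0.0601171875
P(question | x) = 0.0601171875 / 0.0718771875 ≈ 0.8364

0.8364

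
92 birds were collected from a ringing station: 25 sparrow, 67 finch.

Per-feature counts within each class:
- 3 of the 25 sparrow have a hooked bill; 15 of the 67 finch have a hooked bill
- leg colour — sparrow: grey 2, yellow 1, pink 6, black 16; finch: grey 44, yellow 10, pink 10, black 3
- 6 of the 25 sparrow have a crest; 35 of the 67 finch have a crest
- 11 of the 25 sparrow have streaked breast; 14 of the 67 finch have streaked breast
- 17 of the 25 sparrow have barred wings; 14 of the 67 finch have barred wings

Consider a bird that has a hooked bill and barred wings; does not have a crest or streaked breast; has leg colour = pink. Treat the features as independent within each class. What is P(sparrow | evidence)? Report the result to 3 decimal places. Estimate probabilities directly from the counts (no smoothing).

0.541

sparrow: (25/92) × (3/25) × (6/25) × (19/25) × (14/25) × (17/25) ≈ 0.00226493
finch: (67/92) × (15/67) × (10/67) × (32/67) × (53/67) × (14/67) ≈ 0.00192114
P(sparrow | x) = 0.00226493 / 0.00418607 ≈ 0.541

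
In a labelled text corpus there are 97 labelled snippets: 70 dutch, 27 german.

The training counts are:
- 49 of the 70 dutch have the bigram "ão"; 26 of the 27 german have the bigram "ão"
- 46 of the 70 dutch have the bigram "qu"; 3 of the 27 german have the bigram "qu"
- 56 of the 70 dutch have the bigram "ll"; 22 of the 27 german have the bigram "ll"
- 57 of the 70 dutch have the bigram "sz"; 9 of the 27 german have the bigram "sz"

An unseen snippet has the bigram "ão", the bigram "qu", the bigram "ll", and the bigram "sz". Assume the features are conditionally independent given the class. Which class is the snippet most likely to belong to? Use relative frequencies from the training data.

dutch: (70/97) × (49/70) × (46/70) × (56/70) × (57/70) ≈ 0.216247
german: (27/97) × (26/27) × (3/27) × (22/27) × (9/27) ≈ 0.00808904
Highest score → dutch.

dutch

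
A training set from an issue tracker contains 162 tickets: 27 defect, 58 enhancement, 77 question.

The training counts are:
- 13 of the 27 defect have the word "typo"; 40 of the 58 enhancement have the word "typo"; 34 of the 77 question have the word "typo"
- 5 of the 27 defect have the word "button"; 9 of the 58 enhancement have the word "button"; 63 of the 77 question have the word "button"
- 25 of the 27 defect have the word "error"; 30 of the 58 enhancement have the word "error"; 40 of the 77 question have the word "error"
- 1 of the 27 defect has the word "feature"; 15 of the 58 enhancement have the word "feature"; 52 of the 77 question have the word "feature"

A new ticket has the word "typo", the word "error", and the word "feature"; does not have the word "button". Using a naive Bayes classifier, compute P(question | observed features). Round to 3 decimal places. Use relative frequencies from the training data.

defect: (27/162) × (13/27) × (22/27) × (25/27) × (1/27) ≈ 0.00224233
enhancement: (58/162) × (40/58) × (49/58) × (30/58) × (15/58) ≈ 0.0279042
question: (77/162) × (34/77) × (14/77) × (40/77) × (52/77) ≈ 0.013387
P(question | x) = 0.013387 / 0.04353353 ≈ 0.308

0.308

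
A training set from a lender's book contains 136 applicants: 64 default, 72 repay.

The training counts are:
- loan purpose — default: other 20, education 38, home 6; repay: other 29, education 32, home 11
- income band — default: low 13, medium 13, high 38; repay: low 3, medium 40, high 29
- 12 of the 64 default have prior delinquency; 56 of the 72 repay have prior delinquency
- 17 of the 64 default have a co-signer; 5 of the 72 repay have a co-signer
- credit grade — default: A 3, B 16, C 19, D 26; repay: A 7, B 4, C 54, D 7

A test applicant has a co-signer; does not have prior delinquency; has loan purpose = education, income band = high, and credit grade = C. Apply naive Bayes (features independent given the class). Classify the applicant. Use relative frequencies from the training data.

default

default: (64/136) × (38/64) × (38/64) × (52/64) × (17/64) × (19/64) = 0.01062953472137451171875
repay: (72/136) × (32/72) × (29/72) × (16/72) × (5/72) × (54/72) ≈ 0.00109689
Highest score → default.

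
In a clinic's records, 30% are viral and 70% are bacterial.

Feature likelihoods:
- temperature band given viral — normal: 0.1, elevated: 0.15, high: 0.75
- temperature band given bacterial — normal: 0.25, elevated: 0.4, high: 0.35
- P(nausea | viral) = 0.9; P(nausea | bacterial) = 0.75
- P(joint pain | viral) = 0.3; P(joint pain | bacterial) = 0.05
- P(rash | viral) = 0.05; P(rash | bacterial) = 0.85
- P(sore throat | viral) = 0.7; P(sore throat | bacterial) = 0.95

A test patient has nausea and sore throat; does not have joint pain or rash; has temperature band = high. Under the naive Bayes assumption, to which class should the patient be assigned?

viral: 0.3 × 0.75 × 0.9 × (1−0.3) × (1−0.05) × 0.7 = 0.09426375
bacterial: 0.7 × 0.35 × 0.75 × (1−0.05) × (1−0.85) × 0.95 = 0.02487515625
Highest score → viral.

viral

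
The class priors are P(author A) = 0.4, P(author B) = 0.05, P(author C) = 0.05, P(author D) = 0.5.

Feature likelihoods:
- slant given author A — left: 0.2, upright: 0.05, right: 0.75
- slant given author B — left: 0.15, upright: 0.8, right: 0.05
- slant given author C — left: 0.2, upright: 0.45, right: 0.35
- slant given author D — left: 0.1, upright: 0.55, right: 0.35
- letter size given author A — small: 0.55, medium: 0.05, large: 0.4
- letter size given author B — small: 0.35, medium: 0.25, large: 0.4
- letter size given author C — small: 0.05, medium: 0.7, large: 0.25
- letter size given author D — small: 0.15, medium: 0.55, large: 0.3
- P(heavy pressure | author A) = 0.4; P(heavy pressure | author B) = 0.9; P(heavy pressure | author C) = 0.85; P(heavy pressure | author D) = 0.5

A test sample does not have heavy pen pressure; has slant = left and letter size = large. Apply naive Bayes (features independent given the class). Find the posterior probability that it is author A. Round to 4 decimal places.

0.7014

author A: 0.4 × 0.2 × 0.4 × (1−0.4) = 0.0192
author B: 0.05 × 0.15 × 0.4 × (1−0.9) = 0.0003
author C: 0.05 × 0.2 × 0.25 × (1−0.85) = 0.000375
author D: 0.5 × 0.1 × 0.3 × (1−0.5) = 0.0075
P(author A | x) = 0.0192 / 0.027375 ≈ 0.7014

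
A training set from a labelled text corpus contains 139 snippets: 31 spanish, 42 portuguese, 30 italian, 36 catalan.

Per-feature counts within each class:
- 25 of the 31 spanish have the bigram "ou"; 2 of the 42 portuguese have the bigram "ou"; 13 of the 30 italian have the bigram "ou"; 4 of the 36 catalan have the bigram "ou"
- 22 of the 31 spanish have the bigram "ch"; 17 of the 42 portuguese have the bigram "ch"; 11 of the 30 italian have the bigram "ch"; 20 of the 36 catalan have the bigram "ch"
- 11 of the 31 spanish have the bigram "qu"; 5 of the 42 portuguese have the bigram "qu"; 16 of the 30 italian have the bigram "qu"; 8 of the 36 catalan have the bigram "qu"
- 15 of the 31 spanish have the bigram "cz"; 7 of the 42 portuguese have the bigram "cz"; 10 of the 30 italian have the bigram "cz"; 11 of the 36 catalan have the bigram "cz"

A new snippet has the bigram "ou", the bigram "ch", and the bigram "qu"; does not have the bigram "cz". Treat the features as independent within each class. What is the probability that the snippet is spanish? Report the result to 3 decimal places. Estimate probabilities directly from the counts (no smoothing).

spanish: (31/139) × (25/31) × (22/31) × (11/31) × (16/31) ≈ 0.0233763
portuguese: (42/139) × (2/42) × (17/42) × (5/42) × (35/42) ≈ 0.000577769
italian: (30/139) × (13/30) × (11/30) × (16/30) × (20/30) ≈ 0.0121929
catalan: (36/139) × (4/36) × (20/36) × (8/36) × (25/36) ≈ 0.00246716
P(spanish | x) = 0.0233763 / 0.038614129 ≈ 0.605

0.605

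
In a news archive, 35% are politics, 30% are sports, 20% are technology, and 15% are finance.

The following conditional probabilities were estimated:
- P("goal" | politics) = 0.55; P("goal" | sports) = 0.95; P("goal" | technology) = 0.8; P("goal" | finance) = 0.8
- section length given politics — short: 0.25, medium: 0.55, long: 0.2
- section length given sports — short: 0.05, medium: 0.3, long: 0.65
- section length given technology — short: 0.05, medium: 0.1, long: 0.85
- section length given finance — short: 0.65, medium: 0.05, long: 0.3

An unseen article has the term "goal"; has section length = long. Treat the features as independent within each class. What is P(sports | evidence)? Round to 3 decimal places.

politics: 0.35 × 0.55 × 0.2 = 0.0385
sports: 0.3 × 0.95 × 0.65 = 0.18525
technology: 0.2 × 0.8 × 0.85 = 0.136
finance: 0.15 × 0.8 × 0.3 = 0.036
P(sports | x) = 0.18525 / 0.39575 ≈ 0.468

0.468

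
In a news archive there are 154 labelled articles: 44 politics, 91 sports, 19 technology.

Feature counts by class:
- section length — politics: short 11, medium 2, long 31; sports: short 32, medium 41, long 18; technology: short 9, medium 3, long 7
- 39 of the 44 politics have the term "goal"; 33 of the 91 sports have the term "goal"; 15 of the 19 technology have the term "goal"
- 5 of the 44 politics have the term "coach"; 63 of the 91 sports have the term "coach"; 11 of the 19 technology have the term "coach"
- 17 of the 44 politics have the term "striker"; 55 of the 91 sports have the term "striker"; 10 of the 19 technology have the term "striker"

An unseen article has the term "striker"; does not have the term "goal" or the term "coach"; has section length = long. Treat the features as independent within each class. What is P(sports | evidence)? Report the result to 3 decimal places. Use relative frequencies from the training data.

0.582

politics: (44/154) × (31/44) × (5/44) × (39/44) × (17/44) ≈ 0.00783369
sports: (91/154) × (18/91) × (58/91) × (28/91) × (55/91) ≈ 0.013854
technology: (19/154) × (7/19) × (4/19) × (8/19) × (10/19) ≈ 0.00212064
P(sports | x) = 0.013854 / 0.02380833 ≈ 0.582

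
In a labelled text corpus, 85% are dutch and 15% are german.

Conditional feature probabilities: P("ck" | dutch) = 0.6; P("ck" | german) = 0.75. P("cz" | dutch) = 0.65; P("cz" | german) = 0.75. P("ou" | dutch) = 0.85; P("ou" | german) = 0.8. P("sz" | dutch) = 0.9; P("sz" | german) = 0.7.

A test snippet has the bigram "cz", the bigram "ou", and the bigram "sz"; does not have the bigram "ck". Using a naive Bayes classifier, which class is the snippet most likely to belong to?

dutch

dutch: 0.85 × (1−0.6) × 0.65 × 0.85 × 0.9 = 0.169065
german: 0.15 × (1−0.75) × 0.75 × 0.8 × 0.7 = 0.01575
Highest score → dutch.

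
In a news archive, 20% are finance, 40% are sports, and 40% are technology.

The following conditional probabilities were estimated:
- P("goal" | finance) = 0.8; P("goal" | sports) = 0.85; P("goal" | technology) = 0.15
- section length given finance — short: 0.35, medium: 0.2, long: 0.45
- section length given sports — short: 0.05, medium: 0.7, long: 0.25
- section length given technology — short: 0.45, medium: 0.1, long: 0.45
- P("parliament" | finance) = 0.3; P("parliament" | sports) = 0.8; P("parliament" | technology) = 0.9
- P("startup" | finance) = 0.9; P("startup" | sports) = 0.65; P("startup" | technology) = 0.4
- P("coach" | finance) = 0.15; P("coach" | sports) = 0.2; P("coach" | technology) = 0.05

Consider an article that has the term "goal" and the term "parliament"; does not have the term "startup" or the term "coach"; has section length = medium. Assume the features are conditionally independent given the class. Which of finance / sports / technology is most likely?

finance: 0.2 × 0.8 × 0.2 × 0.3 × (1−0.9) × (1−0.15) = 0.000816
sports: 0.4 × 0.85 × 0.7 × 0.8 × (1−0.65) × (1−0.2) = 0.053312
technology: 0.4 × 0.15 × 0.1 × 0.9 × (1−0.4) × (1−0.05) = 0.003078
Highest score → sports.

sports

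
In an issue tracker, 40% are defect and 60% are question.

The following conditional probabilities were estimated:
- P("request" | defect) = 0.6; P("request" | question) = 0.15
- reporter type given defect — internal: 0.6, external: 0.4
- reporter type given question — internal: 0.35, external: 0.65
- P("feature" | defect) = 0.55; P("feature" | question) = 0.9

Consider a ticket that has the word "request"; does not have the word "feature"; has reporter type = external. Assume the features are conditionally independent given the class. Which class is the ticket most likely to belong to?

defect: 0.4 × 0.6 × 0.4 × (1−0.55) = 0.0432
question: 0.6 × 0.15 × 0.65 × (1−0.9) = 0.00585
Highest score → defect.

defect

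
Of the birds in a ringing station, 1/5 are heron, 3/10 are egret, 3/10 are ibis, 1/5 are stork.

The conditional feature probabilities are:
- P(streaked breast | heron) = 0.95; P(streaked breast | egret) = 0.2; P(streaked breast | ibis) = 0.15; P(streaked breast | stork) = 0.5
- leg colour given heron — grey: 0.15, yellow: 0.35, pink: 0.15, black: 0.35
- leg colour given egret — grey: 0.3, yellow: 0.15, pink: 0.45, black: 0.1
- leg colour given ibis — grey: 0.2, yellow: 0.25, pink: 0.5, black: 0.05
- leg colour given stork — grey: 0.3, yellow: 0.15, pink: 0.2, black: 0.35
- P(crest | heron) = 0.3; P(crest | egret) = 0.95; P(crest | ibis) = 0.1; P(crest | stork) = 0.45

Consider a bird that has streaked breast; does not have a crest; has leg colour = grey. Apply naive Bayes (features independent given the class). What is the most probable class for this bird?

heron

heron: 0.2 × 0.95 × 0.15 × (1−0.3) = 0.01995
egret: 0.3 × 0.2 × 0.3 × (1−0.95) = 0.0009
ibis: 0.3 × 0.15 × 0.2 × (1−0.1) = 0.0081
stork: 0.2 × 0.5 × 0.3 × (1−0.45) = 0.0165
Highest score → heron.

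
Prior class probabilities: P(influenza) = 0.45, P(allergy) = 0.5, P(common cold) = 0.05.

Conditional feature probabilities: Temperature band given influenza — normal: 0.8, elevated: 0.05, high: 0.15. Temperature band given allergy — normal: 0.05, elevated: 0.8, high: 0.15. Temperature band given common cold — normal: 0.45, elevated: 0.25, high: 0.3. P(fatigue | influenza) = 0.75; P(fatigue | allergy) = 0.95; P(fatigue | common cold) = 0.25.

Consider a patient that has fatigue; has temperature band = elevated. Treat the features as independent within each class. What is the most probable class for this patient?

influenza: 0.45 × 0.05 × 0.75 = 0.016875
allergy: 0.5 × 0.8 × 0.95 = 0.38
common cold: 0.05 × 0.25 × 0.25 = 0.003125
Highest score → allergy.

allergy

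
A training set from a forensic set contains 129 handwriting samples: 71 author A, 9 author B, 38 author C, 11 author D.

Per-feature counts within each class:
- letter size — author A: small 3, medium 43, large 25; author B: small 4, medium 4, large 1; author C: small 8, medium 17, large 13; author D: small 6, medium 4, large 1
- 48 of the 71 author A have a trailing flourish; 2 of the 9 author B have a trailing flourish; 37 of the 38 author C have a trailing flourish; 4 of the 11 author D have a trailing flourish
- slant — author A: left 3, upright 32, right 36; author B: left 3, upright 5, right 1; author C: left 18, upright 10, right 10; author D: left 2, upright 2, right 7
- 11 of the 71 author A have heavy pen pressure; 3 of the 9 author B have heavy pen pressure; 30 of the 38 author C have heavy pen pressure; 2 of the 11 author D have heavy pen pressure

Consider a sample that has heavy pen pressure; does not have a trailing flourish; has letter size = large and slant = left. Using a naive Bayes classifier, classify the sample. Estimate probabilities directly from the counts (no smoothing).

author C

author A: (71/129) × (25/71) × (23/71) × (3/71) × (11/71) ≈ 0.000410977
author B: (9/129) × (1/9) × (7/9) × (3/9) × (3/9) ≈ 0.000669921
author C: (38/129) × (13/38) × (1/38) × (18/38) × (30/38) ≈ 0.000991737
author D: (11/129) × (1/11) × (7/11) × (2/11) × (2/11) ≈ 0.000163076
Highest score → author C.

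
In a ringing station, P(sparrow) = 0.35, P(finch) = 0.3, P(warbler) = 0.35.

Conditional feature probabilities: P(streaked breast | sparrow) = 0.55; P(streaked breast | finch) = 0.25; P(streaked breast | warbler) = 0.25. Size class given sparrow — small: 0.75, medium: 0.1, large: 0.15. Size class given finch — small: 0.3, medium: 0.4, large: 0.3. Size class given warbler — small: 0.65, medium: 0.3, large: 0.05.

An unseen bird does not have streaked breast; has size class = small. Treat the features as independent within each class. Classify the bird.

warbler

sparrow: 0.35 × (1−0.55) × 0.75 = 0.118125
finch: 0.3 × (1−0.25) × 0.3 = 0.0675
warbler: 0.35 × (1−0.25) × 0.65 = 0.170625
Highest score → warbler.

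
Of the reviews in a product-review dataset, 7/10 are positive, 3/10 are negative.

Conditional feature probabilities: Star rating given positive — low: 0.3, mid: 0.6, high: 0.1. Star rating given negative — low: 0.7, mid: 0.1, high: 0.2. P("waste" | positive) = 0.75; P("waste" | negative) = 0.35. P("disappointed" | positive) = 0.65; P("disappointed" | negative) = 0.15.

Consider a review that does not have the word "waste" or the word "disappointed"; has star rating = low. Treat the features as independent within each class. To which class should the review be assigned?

negative

positive: 0.7 × 0.3 × (1−0.75) × (1−0.65) = 0.018375
negative: 0.3 × 0.7 × (1−0.35) × (1−0.15) = 0.116025
Highest score → negative.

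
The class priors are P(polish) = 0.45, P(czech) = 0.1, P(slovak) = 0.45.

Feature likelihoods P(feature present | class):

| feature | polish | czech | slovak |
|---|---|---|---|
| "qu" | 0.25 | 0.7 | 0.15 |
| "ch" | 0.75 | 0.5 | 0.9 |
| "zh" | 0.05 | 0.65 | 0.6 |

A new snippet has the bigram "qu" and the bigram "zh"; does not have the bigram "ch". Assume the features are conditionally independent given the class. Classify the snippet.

czech

polish: 0.45 × 0.25 × (1−0.75) × 0.05 = 0.00140625
czech: 0.1 × 0.7 × (1−0.5) × 0.65 = 0.02275
slovak: 0.45 × 0.15 × (1−0.9) × 0.6 = 0.00405
Highest score → czech.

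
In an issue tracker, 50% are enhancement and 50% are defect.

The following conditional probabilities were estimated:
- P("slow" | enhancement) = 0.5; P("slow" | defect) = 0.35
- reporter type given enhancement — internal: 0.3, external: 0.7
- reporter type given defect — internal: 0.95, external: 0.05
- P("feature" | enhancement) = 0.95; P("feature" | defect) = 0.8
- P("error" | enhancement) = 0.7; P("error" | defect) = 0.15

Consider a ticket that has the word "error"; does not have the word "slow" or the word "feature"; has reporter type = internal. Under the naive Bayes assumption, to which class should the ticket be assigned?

enhancement: 0.5 × (1−0.5) × 0.3 × (1−0.95) × 0.7 = 0.002625
defect: 0.5 × (1−0.35) × 0.95 × (1−0.8) × 0.15 = 0.0092625
Highest score → defect.

defect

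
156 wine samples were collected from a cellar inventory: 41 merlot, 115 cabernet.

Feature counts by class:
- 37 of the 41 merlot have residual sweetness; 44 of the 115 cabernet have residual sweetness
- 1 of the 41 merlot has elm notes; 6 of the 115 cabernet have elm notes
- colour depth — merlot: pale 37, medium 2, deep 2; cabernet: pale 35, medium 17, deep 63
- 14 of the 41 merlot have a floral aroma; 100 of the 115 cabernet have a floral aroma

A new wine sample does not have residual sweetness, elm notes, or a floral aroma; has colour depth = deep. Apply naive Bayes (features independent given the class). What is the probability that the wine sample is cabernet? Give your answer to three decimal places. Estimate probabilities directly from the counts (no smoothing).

0.975

merlot: (41/156) × (4/41) × (40/41) × (2/41) × (27/41) ≈ 0.000803596
cabernet: (115/156) × (71/115) × (109/115) × (63/115) × (15/115) ≈ 0.0308247
P(cabernet | x) = 0.0308247 / 0.031628296 ≈ 0.975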